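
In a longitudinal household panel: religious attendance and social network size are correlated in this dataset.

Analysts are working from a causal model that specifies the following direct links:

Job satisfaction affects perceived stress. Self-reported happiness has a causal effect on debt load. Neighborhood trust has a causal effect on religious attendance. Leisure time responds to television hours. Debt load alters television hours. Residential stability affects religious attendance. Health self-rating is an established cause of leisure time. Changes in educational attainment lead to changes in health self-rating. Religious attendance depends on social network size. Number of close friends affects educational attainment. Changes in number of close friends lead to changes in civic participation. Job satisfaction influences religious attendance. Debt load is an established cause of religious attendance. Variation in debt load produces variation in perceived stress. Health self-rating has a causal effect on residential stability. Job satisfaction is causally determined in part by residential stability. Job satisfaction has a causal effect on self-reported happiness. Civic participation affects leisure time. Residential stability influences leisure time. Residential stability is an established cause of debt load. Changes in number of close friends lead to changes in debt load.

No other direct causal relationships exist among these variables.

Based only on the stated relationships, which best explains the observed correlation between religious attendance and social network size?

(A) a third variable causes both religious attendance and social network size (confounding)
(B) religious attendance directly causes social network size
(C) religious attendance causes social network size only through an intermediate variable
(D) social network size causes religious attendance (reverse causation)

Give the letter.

The stated link runs social network size → religious attendance; religious attendance has no causal path to social network size. No variable causes both, so confounding is ruled out. The correlation reflects reverse causation.

D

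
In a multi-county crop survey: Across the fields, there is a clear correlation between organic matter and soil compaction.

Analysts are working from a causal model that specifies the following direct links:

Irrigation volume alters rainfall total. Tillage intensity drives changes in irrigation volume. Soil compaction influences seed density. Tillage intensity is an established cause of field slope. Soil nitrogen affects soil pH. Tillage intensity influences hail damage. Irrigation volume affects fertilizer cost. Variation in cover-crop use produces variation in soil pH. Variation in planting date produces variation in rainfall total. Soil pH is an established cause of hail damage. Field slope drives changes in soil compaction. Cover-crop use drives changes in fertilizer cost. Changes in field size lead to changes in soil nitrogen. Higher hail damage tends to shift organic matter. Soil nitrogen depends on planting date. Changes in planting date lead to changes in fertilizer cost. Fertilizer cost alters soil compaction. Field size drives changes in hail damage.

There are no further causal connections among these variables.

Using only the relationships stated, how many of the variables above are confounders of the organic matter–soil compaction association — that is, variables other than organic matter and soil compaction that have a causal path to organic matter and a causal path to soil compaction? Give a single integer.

3

The common causes are: cover-crop use (to organic matter via cover-crop use → soil pH → hail damage → organic matter; to soil compaction via cover-crop use → fertilizer cost → soil compaction); planting date (to organic matter via planting date → soil nitrogen → soil pH → hail damage → organic matter; to soil compaction via planting date → fertilizer cost → soil compaction); tillage intensity (to organic matter via tillage intensity → hail damage → organic matter; to soil compaction via tillage intensity → field slope → soil compaction).
Every other variable lacks a causal path to at least one of organic matter and soil compaction.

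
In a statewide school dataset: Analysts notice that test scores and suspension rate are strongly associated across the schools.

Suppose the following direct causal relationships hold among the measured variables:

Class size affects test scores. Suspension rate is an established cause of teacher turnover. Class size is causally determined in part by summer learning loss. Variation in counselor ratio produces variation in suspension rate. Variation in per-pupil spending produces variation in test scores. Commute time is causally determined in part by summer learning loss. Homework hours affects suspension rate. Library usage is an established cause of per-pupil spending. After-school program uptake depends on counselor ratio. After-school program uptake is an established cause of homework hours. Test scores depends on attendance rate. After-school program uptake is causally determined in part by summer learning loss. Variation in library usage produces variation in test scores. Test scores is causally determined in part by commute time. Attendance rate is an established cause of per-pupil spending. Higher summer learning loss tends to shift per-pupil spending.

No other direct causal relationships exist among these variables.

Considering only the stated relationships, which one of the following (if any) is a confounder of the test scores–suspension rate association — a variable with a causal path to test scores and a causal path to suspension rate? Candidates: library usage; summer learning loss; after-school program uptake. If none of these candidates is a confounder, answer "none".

Summer learning loss causes test scores (summer learning loss → commute time → test scores) and also causes suspension rate (summer learning loss → after-school program uptake → homework hours → suspension rate); it is a common cause of both.
Each of the other candidates lacks a causal path to at least one of test scores and suspension rate, so they do not confound the relationship.

summer learning loss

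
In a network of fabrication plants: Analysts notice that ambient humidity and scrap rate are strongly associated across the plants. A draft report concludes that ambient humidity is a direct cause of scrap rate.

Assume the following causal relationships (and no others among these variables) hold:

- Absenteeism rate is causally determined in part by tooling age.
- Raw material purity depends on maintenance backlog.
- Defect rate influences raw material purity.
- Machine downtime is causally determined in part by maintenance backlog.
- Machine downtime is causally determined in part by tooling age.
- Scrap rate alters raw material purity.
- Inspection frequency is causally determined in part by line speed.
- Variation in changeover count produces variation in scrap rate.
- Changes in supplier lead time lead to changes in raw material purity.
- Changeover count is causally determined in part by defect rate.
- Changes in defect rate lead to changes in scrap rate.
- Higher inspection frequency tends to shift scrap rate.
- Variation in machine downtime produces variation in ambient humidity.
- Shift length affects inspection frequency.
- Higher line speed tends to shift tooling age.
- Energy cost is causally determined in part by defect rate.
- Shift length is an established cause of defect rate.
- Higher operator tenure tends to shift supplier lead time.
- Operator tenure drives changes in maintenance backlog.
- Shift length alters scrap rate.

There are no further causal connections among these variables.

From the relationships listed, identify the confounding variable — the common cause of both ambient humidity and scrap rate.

Line speed has a causal path to ambient humidity (line speed → tooling age → machine downtime → ambient humidity) and a separate causal path to scrap rate (line speed → inspection frequency → scrap rate), so it is a common cause of both.
No stated relationship gives ambient humidity a causal route to scrap rate, so the correlation is explained by the shared upstream cause rather than a direct effect.

line speed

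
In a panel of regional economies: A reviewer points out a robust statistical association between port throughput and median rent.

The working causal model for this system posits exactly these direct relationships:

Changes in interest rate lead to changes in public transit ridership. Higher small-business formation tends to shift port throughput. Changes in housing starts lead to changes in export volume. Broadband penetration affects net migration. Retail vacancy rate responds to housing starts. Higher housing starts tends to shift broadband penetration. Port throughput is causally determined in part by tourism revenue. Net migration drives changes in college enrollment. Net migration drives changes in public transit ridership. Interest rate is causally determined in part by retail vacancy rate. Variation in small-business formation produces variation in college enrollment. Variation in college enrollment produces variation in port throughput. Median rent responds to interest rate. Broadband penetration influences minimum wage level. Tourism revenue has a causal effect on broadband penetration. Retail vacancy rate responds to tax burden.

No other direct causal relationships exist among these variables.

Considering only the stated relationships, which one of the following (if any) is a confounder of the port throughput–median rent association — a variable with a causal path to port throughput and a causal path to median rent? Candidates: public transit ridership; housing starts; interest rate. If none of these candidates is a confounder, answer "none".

housing starts

Housing starts causes port throughput (housing starts → broadband penetration → net migration → college enrollment → port throughput) and also causes median rent (housing starts → retail vacancy rate → interest rate → median rent); it is a common cause of both.
Each of the other candidates lacks a causal path to at least one of port throughput and median rent, so they do not confound the relationship.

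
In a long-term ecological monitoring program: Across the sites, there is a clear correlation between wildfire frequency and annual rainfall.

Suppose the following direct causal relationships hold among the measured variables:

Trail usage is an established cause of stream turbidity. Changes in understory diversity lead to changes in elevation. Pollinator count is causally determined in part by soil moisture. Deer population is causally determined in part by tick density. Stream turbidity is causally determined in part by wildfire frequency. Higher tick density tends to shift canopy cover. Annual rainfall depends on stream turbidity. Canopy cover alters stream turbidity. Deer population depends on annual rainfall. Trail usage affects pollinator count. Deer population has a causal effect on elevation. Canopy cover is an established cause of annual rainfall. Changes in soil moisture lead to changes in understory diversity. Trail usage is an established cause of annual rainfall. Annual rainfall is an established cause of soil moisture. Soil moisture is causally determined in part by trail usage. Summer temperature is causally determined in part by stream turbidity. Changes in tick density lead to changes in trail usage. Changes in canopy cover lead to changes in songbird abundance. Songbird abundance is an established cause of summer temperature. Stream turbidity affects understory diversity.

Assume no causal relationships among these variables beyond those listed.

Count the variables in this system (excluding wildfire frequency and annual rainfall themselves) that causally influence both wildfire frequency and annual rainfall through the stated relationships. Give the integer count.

0

No listed variable has a causal path to both wildfire frequency and annual rainfall, so there are no common causes.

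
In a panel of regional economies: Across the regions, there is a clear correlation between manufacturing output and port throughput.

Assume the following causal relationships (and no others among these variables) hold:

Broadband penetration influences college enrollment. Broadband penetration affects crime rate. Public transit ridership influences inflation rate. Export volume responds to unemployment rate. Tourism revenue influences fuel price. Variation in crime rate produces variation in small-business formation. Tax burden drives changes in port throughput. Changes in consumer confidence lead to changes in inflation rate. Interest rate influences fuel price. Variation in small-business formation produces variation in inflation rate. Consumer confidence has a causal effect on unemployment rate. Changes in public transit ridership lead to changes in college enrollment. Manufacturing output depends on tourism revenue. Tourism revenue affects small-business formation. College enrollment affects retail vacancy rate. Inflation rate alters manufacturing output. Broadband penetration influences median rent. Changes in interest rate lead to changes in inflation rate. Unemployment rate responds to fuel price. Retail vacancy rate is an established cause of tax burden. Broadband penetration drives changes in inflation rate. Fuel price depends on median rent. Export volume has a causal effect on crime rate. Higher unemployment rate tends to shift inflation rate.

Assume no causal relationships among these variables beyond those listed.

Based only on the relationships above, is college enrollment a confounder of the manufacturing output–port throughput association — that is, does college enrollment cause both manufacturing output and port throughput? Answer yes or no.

no

College enrollment has no stated causal path to manufacturing output. A confounder must cause both variables, so college enrollment does not qualify.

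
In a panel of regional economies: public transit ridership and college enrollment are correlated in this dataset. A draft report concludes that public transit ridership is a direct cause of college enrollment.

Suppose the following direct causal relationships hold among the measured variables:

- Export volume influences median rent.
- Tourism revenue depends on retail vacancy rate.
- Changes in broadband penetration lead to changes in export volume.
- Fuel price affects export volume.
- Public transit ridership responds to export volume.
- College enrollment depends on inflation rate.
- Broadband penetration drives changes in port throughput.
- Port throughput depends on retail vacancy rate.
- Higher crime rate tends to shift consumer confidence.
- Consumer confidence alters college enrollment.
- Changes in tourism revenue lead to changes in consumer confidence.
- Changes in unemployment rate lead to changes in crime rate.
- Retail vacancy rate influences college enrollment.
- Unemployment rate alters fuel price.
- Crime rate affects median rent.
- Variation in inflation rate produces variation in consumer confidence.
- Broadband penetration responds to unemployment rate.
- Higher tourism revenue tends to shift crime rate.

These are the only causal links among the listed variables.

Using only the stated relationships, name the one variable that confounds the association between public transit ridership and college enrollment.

unemployment rate

Unemployment rate has a causal path to public transit ridership (unemployment rate → broadband penetration → export volume → public transit ridership) and a separate causal path to college enrollment (unemployment rate → crime rate → consumer confidence → college enrollment), so it is a common cause of both.
No stated relationship gives public transit ridership a causal route to college enrollment, so the correlation is explained by the shared upstream cause rather than a direct effect.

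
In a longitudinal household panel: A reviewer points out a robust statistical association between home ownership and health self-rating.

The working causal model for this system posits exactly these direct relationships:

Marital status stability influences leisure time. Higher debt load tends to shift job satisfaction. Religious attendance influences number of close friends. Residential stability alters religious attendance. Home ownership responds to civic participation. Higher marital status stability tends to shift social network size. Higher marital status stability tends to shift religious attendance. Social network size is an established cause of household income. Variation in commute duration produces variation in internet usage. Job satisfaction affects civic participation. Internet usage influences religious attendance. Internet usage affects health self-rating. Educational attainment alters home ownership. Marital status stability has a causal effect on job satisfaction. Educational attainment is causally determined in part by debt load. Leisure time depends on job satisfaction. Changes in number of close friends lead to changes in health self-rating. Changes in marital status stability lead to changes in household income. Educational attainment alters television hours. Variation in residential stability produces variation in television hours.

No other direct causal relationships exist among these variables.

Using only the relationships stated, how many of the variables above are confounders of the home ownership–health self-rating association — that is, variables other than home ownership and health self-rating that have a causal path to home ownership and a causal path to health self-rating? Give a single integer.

1

The common causes are: marital status stability (to home ownership via marital status stability → job satisfaction → civic participation → home ownership; to health self-rating via marital status stability → religious attendance → number of close friends → health self-rating).
Every other variable lacks a causal path to at least one of home ownership and health self-rating.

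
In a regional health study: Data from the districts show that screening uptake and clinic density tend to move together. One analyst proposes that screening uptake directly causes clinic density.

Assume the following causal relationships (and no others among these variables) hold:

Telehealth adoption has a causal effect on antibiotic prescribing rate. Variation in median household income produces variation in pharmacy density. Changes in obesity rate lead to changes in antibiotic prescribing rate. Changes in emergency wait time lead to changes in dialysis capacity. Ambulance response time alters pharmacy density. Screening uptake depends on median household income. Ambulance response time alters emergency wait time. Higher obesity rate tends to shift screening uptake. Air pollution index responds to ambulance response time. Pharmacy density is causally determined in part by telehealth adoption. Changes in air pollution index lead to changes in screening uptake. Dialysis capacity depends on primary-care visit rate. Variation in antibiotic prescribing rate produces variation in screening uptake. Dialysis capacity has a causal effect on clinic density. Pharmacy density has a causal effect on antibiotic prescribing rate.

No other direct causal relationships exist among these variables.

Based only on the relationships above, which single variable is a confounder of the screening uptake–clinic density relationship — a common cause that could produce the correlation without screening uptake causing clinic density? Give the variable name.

Ambulance response time has a causal path to screening uptake (ambulance response time → air pollution index → screening uptake) and a separate causal path to clinic density (ambulance response time → emergency wait time → dialysis capacity → clinic density), so it is a common cause of both.
No stated relationship gives screening uptake a causal route to clinic density, so the correlation is explained by the shared upstream cause rather than a direct effect.

ambulance response time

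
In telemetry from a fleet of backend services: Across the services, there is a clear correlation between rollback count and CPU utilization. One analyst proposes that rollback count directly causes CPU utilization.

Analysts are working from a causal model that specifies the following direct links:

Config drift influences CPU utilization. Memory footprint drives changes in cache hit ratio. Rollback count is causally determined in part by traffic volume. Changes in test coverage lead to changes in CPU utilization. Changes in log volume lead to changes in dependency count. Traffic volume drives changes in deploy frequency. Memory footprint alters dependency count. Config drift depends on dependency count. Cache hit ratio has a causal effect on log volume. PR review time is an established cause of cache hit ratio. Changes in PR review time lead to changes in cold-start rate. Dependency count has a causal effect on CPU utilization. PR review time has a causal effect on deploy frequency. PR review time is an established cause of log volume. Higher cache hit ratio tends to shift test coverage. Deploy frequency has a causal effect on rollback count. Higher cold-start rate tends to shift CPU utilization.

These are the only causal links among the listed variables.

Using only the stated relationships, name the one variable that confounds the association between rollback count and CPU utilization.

PR review time

PR review time has a causal path to rollback count (PR review time → deploy frequency → rollback count) and a separate causal path to CPU utilization (PR review time → cold-start rate → CPU utilization), so it is a common cause of both.
No stated relationship gives rollback count a causal route to CPU utilization, so the correlation is explained by the shared upstream cause rather than a direct effect.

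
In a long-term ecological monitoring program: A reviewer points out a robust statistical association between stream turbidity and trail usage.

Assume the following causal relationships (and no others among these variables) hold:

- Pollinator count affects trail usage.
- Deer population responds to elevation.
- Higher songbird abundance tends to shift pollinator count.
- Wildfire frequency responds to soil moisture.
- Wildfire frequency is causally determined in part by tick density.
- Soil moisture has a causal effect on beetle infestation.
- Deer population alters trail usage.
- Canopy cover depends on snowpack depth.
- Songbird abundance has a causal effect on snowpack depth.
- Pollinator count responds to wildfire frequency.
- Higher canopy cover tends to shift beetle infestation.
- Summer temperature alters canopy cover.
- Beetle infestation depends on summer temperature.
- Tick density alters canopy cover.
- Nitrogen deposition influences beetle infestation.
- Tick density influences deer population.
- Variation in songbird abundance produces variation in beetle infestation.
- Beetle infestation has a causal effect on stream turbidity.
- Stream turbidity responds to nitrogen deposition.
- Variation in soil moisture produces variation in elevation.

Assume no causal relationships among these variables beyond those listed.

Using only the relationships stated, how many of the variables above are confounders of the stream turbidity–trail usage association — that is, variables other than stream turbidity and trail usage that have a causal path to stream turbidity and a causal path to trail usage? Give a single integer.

3

The common causes are: soil moisture (to stream turbidity via soil moisture → beetle infestation → stream turbidity; to trail usage via soil moisture → wildfire frequency → pollinator count → trail usage); songbird abundance (to stream turbidity via songbird abundance → beetle infestation → stream turbidity; to trail usage via songbird abundance → pollinator count → trail usage); tick density (to stream turbidity via tick density → canopy cover → beetle infestation → stream turbidity; to trail usage via tick density → deer population → trail usage).
Every other variable lacks a causal path to at least one of stream turbidity and trail usage.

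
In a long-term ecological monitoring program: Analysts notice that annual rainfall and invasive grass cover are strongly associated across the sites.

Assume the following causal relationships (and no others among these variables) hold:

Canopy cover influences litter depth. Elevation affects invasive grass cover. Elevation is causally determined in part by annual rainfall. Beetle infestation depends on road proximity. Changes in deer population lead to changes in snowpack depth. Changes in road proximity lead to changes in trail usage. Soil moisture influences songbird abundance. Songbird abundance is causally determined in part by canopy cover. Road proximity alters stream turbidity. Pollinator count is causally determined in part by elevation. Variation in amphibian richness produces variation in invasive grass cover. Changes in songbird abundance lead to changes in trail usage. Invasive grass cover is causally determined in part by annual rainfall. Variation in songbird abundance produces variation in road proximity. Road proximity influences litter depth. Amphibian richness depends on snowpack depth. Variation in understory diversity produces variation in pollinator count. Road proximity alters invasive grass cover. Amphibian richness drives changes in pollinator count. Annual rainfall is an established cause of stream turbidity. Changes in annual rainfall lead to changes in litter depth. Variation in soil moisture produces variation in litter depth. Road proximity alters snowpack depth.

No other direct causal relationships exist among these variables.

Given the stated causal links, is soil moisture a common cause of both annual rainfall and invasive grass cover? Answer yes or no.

Soil moisture has no stated causal path to annual rainfall. A confounder must cause both variables, so soil moisture does not qualify.

no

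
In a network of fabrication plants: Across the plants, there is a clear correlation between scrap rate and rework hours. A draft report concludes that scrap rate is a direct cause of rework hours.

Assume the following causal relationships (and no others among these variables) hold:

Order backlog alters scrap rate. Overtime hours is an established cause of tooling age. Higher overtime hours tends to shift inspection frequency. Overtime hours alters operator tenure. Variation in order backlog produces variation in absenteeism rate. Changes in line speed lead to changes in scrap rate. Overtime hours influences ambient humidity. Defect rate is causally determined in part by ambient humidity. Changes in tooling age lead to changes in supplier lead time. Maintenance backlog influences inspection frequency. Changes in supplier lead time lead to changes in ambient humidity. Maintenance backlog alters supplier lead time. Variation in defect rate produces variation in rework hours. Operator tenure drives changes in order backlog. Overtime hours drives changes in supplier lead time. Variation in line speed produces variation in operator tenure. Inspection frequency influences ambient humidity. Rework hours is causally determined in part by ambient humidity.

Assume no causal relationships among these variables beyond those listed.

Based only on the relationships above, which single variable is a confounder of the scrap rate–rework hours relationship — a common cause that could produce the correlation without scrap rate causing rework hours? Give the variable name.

Overtime hours has a causal path to scrap rate (overtime hours → operator tenure → order backlog → scrap rate) and a separate causal path to rework hours (overtime hours → ambient humidity → rework hours), so it is a common cause of both.
No stated relationship gives scrap rate a causal route to rework hours, so the correlation is explained by the shared upstream cause rather than a direct effect.

overtime hours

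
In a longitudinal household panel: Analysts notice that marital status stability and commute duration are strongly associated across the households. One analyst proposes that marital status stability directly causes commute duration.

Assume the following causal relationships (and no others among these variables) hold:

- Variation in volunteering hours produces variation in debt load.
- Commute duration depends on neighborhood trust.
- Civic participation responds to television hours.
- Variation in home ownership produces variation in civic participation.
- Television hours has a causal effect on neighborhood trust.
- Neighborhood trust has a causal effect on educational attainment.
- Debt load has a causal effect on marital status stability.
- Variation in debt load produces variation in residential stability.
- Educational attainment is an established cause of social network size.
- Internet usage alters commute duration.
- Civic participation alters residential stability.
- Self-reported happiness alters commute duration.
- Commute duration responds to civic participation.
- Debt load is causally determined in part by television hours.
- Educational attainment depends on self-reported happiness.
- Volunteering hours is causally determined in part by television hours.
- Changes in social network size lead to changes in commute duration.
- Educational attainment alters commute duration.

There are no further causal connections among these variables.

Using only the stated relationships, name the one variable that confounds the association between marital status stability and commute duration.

television hours

Television hours has a causal path to marital status stability (television hours → debt load → marital status stability) and a separate causal path to commute duration (television hours → neighborhood trust → commute duration), so it is a common cause of both.
No stated relationship gives marital status stability a causal route to commute duration, so the correlation is explained by the shared upstream cause rather than a direct effect.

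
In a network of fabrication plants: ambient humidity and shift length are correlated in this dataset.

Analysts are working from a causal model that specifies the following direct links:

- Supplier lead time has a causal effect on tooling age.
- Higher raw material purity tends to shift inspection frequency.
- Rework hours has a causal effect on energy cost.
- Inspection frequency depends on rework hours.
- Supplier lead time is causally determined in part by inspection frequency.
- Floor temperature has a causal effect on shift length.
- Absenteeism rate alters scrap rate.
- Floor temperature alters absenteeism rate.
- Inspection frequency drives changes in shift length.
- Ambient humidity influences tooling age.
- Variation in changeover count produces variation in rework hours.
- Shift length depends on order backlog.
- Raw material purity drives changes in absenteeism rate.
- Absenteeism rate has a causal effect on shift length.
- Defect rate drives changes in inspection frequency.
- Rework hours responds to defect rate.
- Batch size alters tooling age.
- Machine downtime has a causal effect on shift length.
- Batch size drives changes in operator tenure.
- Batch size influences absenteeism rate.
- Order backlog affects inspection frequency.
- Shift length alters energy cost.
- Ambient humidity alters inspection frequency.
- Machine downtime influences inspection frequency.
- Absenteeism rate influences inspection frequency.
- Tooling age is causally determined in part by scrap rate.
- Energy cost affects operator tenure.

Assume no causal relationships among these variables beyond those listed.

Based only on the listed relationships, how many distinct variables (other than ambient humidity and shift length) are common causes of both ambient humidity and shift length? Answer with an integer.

No listed variable has a causal path to both ambient humidity and shift length, so there are no common causes.

0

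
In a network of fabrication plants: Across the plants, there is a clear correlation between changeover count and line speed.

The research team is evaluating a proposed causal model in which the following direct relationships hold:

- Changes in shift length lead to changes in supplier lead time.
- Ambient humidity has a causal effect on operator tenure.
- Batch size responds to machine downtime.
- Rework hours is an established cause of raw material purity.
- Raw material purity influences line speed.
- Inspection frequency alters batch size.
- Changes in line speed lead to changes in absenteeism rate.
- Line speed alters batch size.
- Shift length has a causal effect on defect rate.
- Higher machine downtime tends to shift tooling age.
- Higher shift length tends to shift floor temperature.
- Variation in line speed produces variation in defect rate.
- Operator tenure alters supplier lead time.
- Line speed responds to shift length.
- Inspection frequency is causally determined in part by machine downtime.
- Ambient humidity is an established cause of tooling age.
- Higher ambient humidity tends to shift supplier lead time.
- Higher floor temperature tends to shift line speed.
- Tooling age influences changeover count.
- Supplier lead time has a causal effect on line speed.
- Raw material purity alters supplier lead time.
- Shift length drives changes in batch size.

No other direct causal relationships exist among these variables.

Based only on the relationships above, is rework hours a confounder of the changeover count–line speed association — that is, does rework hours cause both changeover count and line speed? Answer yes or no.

Rework hours has no stated causal path to changeover count. A confounder must cause both variables, so rework hours does not qualify.

no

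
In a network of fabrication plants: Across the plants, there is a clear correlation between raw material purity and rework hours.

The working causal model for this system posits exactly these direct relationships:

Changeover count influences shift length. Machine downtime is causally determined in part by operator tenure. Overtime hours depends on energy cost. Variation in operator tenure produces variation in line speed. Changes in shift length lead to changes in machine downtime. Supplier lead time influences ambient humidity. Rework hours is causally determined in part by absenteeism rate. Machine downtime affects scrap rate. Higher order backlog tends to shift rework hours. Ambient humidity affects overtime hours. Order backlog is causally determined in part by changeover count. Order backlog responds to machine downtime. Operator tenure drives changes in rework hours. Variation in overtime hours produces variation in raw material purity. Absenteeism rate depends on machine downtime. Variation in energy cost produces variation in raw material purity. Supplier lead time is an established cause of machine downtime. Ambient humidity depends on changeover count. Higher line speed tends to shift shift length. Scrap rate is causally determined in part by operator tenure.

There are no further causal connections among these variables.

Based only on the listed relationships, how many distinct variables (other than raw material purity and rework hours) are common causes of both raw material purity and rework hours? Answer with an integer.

2

The common causes are: changeover count (to raw material purity via changeover count → ambient humidity → overtime hours → raw material purity; to rework hours via changeover count → order backlog → rework hours); supplier lead time (to raw material purity via supplier lead time → ambient humidity → overtime hours → raw material purity; to rework hours via supplier lead time → machine downtime → order backlog → rework hours).
Every other variable lacks a causal path to at least one of raw material purity and rework hours.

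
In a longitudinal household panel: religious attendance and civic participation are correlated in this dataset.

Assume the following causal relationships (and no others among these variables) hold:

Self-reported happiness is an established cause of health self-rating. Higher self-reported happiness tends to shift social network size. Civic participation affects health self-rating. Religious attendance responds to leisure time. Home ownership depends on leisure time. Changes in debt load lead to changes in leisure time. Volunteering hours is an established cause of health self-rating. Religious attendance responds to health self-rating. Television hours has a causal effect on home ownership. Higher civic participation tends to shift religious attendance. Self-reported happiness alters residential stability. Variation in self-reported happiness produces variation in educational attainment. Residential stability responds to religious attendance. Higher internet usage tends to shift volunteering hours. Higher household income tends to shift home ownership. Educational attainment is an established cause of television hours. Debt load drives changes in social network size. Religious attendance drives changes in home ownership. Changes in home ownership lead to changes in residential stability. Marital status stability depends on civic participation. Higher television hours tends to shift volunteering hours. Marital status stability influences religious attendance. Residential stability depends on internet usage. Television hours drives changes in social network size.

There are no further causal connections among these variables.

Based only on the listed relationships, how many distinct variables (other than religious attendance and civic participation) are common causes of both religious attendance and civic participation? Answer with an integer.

No listed variable has a causal path to both religious attendance and civic participation, so there are no common causes.

0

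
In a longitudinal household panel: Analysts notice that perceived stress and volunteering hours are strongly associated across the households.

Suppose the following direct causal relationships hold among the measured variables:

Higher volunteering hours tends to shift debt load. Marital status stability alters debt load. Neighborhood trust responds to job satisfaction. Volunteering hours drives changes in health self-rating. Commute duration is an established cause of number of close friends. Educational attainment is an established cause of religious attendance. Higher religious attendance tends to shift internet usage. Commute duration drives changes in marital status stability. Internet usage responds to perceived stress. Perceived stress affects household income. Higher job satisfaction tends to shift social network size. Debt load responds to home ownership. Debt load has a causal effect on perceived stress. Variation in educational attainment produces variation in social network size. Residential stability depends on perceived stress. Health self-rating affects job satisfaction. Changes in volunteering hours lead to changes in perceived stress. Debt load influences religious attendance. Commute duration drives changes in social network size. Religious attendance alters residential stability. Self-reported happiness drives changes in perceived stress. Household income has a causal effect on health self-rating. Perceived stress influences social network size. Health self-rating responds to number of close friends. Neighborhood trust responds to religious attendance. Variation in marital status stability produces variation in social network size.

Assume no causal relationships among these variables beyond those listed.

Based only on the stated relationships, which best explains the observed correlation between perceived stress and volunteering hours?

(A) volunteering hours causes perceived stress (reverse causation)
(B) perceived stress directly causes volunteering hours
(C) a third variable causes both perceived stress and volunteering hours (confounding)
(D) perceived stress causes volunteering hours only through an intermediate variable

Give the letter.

The stated link runs volunteering hours → perceived stress; perceived stress has no causal path to volunteering hours. No variable causes both, so confounding is ruled out. The correlation reflects reverse causation.

A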